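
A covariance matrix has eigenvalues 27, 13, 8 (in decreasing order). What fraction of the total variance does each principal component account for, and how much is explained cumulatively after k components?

Step 1 — total variance = trace(Sigma) = Σ λ_i = 27 + 13 + 8 = 48.

Step 2 — fraction explained by component i = λ_i / Σ λ:
  PC1: 27/48 = 0.5625
  PC2: 13/48 = 0.2708
  PC3: 8/48 = 0.1667

Step 3 — cumulative fraction after k components = (λ_1 + ... + λ_k) / Σ λ:
  k = 1: 27/48 = 0.5625
  k = 2: (27 + 13)/48 = 40/48 = 0.8333
  k = 3: (27 + 13 + 8)/48 = 48/48 = 1

Summary (fraction, with percent):

explained: PC1 0.5625 (56.25%), PC2 0.2708 (27.08%), PC3 0.1667 (16.67%);  cumulative: 0.5625, 0.8333, 1


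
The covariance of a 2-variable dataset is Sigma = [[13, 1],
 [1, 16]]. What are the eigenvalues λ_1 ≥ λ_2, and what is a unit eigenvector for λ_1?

Step 1 — characteristic polynomial of 2×2 Sigma:
  det(Sigma - λI) = λ² - trace · λ + det = 0.
  trace = 13 + 16 = 29, det = 13·16 - (1)² = 207.
Step 2 — discriminant:
  Δ = trace² - 4·det = 841 - 828 = 13.
Step 3 — eigenvalues:
  λ = (trace ± √Δ)/2 = (29 ± 3.6056)/2,
  λ_1 = 16.3028,  λ_2 = 12.6972.

Step 4 — unit eigenvector for λ_1: solve (Sigma - λ_1 I)v = 0. First row:
  (13 - 16.3028)·v_x + (1)·v_y = 0, i.e. (-3.3028)·v_x + (1)·v_y = 0,
  so v ∝ (b, λ_1 - a) = (1, 3.3028) = u.
  ||u|| = √((1)² + (3.3028)²) = √(11.9083) ≈ 3.4508,
  v_1 = u/||u|| ≈ (0.2898, 0.9571) (||v_1|| = 1).

λ_1 = 16.3028,  λ_2 = 12.6972;  v_1 ≈ (0.2898, 0.9571)


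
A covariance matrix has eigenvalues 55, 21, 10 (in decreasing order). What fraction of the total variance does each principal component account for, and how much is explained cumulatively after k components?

Step 1 — total variance = trace(Sigma) = Σ λ_i = 55 + 21 + 10 = 86.

Step 2 — fraction explained by component i = λ_i / Σ λ:
  PC1: 55/86 = 0.6395
  PC2: 21/86 = 0.2442
  PC3: 10/86 = 0.1163

Step 3 — cumulative fraction after k components = (λ_1 + ... + λ_k) / Σ λ:
  k = 1: 55/86 = 0.6395
  k = 2: (55 + 21)/86 = 76/86 = 0.8837
  k = 3: (55 + 21 + 10)/86 = 86/86 = 1

Summary (fraction, with percent):

explained: PC1 0.6395 (63.95%), PC2 0.2442 (24.42%), PC3 0.1163 (11.63%);  cumulative: 0.6395, 0.8837, 1


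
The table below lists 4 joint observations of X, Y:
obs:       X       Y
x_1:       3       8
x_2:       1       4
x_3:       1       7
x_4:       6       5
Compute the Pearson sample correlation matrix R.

Step 1 — column means:
  mean(X) = (3 + 1 + 1 + 6) / 4 = 11/4 = 2.75
  mean(Y) = (8 + 4 + 7 + 5) / 4 = 24/4 = 6

Step 2 — sample variances and covariances s[i,j] = (1/(n-1)) · Σ_k (x_{k,i} - mean_i) · (x_{k,j} - mean_j), with n-1 = 3:
  s[X,X] = ((0.25)·(0.25) + (-1.75)·(-1.75) + (-1.75)·(-1.75) + (3.25)·(3.25)) / 3 = 16.75/3 = 5.5833
  s[X,Y] = ((0.25)·(2) + (-1.75)·(-2) + (-1.75)·(1) + (3.25)·(-1)) / 3 = -1/3 = -0.3333
  s[Y,Y] = ((2)·(2) + (-2)·(-2) + (1)·(1) + (-1)·(-1)) / 3 = 10/3 = 3.3333
  Sample standard deviations s_i = √(s[i,i]):
  s(X) = √(5.5833) = 2.3629
  s(Y) = √(3.3333) = 1.8257

Step 3 — r_{ij} = s_{ij} / (s_i · s_j):
  r[X,X] = 1 (diagonal).
  r[X,Y] = -0.3333 / (2.3629 · 1.8257) = -0.3333 / 4.3141 = -0.0773
  r[Y,Y] = 1 (diagonal).

R is symmetric with unit diagonal. Assembling:

R = [[1, -0.0773],
 [-0.0773, 1]]


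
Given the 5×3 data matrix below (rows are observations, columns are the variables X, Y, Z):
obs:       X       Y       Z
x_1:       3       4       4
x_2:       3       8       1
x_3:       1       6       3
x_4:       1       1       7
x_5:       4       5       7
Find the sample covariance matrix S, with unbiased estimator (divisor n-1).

Step 1 — column means:
  mean(X) = (3 + 3 + 1 + 1 + 4) / 5 = 12/5 = 2.4
  mean(Y) = (4 + 8 + 6 + 1 + 5) / 5 = 24/5 = 4.8
  mean(Z) = (4 + 1 + 3 + 7 + 7) / 5 = 22/5 = 4.4

Step 2 — sample covariance S[i,j] = (1/(n-1)) · Σ_k (x_{k,i} - mean_i) · (x_{k,j} - mean_j), with n-1 = 4.
  S[X,X] = ((0.6)·(0.6) + (0.6)·(0.6) + (-1.4)·(-1.4) + (-1.4)·(-1.4) + (1.6)·(1.6)) / 4 = 7.2/4 = 1.8
  S[X,Y] = ((0.6)·(-0.8) + (0.6)·(3.2) + (-1.4)·(1.2) + (-1.4)·(-3.8) + (1.6)·(0.2)) / 4 = 5.4/4 = 1.35
  S[X,Z] = ((0.6)·(-0.4) + (0.6)·(-3.4) + (-1.4)·(-1.4) + (-1.4)·(2.6) + (1.6)·(2.6)) / 4 = 0.2/4 = 0.05
  S[Y,Y] = ((-0.8)·(-0.8) + (3.2)·(3.2) + (1.2)·(1.2) + (-3.8)·(-3.8) + (0.2)·(0.2)) / 4 = 26.8/4 = 6.7
  S[Y,Z] = ((-0.8)·(-0.4) + (3.2)·(-3.4) + (1.2)·(-1.4) + (-3.8)·(2.6) + (0.2)·(2.6)) / 4 = -21.6/4 = -5.4
  S[Z,Z] = ((-0.4)·(-0.4) + (-3.4)·(-3.4) + (-1.4)·(-1.4) + (2.6)·(2.6) + (2.6)·(2.6)) / 4 = 27.2/4 = 6.8

S is symmetric (S[j,i] = S[i,j]). Assembling:

S = [[1.8, 1.35, 0.05],
 [1.35, 6.7, -5.4],
 [0.05, -5.4, 6.8]]


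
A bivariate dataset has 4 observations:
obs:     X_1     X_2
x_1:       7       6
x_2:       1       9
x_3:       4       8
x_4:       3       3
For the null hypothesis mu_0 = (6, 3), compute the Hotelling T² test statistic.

Step 1 — sample mean vector:
  mean(X_1) = (7 + 1 + 4 + 3) / 4 = 15/4 = 3.75
  mean(X_2) = (6 + 9 + 8 + 3) / 4 = 26/4 = 6.5
  x̄ = (3.75, 6.5),  deviation x̄ - mu_0 = (3.75, 6.5) - (6, 3) = (-2.25, 3.5).

Step 2 — sample covariance matrix, S[i,j] = (1/(n-1)) · Σ_k (x_{k,i} - mean_i) · (x_{k,j} - mean_j), divisor n-1 = 3:
  S[X_1,X_1] = ((3.25)·(3.25) + (-2.75)·(-2.75) + (0.25)·(0.25) + (-0.75)·(-0.75)) / 3 = 18.75/3 = 6.25
  S[X_1,X_2] = ((3.25)·(-0.5) + (-2.75)·(2.5) + (0.25)·(1.5) + (-0.75)·(-3.5)) / 3 = -5.5/3 = -1.8333
  S[X_2,X_2] = ((-0.5)·(-0.5) + (2.5)·(2.5) + (1.5)·(1.5) + (-3.5)·(-3.5)) / 3 = 21/3 = 7
  S = [[6.25, -1.8333],
 [-1.8333, 7]].

Step 3 — invert S. det(S) = 6.25·7 - (-1.8333)² = 40.3889.
  S^{-1} = (1/det) · [[d, -b], [-b, a]] = [[0.1733, 0.0454],
 [0.0454, 0.1547]].

Step 4 — quadratic form (x̄ - mu_0)^T · S^{-1} · (x̄ - mu_0):
  S^{-1} · (x̄ - mu_0) = (-0.2311, 0.4395),
  (x̄ - mu_0)^T · [...] = (-2.25)·(-0.2311) + (3.5)·(0.4395) = 2.0581.

Step 5 — scale by n: T² = 4 · 2.0581 = 8.2325.

T² ≈ 8.2325


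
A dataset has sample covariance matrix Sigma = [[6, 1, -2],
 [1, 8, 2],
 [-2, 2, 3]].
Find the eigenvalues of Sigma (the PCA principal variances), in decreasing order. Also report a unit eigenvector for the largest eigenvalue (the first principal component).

Step 1 — characteristic polynomial p(λ) = det(λI - Sigma) = λ³ - tr·λ² + c_1·λ - det, where tr = trace, c_1 = sum of the principal 2×2 minors, det = det(Sigma):
  tr = 6 + 8 + 3 = 17,
  c_1 = (6·8 - (1)²) + (6·3 - (-2)²) + (8·3 - (2)²) = 47 + 14 + 20 = 81,
  det = 6·(8·3 - (2)²) - (1)·((1)·3 - (2)·(-2)) + (-2)·((1)·(2) - 8·(-2)) = 6·(20) - (1)·(7) + (-2)·(18) = 77.
  So p(λ) = λ³ - 17λ² + 81λ - 77.
Step 2 — look for an integer root (rational root theorem: any rational root is an integer divisor of 77). Testing λ = 7:
  p(7) = 343 - 833 + 567 - 77 = 0  ✓
  Dividing out (λ - 7): p(λ) = (λ - 7)(λ² - 10λ + 11).
Step 3 — remaining eigenvalues from the quadratic λ² - 10λ + 11 = 0:
  Δ = 10² - 4·11 = 100 - 44 = 56,  λ = (10 ± √56)/2 = (10 ± 7.4833)/2 ≈ 8.7417 or 1.2583.
  Sorted: λ_1 = 8.7417,  λ_2 = 7,  λ_3 = 1.2583  (check: sum = 17 = tr ✓).

Step 4 — unit eigenvector for λ_1 ≈ 8.7417: v spans the null space of (Sigma - λ_1 I), whose rows are
  r_1 = (-2.7417, 1, -2),  r_2 = (1, -0.7417, 2),  r_3 = (-2, 2, -5.7417).
  v is orthogonal to every row, so take v ∝ r_1 × r_2 = ((1)·(2) - (-2)·(-0.7417), (-2)·(1) - (-2.7417)·(2), (-2.7417)·(-0.7417) - (1)·(1)) ≈ (0.5167, 3.4833, 1.0334).
  Let u = (0.5167, 3.4833, 1.0334).
  ||u|| = √((0.5167)² + (3.4833)² + (1.0334)²) = √(13.4683) ≈ 3.6699,  v_1 = u/||u|| ≈ (0.1408, 0.9492, 0.2816) (||v_1|| = 1).

λ_1 = 8.7417,  λ_2 = 7,  λ_3 = 1.2583;  v_1 ≈ (0.1408, 0.9492, 0.2816)


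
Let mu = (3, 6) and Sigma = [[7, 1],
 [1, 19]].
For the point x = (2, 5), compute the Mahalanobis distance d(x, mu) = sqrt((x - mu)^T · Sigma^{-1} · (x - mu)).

Step 1 — centre the observation: (x - mu) = (-1, -1).

Step 2 — invert Sigma. det(Sigma) = 7·19 - (1)² = 132.
  Sigma^{-1} = (1/det) · [[d, -b], [-b, a]] = [[0.1439, -0.0076],
 [-0.0076, 0.053]].

Step 3 — form the quadratic (x - mu)^T · Sigma^{-1} · (x - mu):
  Sigma^{-1} · (x - mu) = (-0.1364, -0.0455).
  (x - mu)^T · [Sigma^{-1} · (x - mu)] = (-1)·(-0.1364) + (-1)·(-0.0455) = 0.1818.

Step 4 — take square root: d = √(0.1818) ≈ 0.4264.

d(x, mu) = √(0.1818) ≈ 0.4264


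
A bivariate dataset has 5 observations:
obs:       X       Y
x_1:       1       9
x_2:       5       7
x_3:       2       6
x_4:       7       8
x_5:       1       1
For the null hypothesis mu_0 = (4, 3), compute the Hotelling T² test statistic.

Step 1 — sample mean vector:
  mean(X) = (1 + 5 + 2 + 7 + 1) / 5 = 16/5 = 3.2
  mean(Y) = (9 + 7 + 6 + 8 + 1) / 5 = 31/5 = 6.2
  x̄ = (3.2, 6.2),  deviation x̄ - mu_0 = (3.2, 6.2) - (4, 3) = (-0.8, 3.2).

Step 2 — sample covariance matrix, S[i,j] = (1/(n-1)) · Σ_k (x_{k,i} - mean_i) · (x_{k,j} - mean_j), divisor n-1 = 4:
  S[X,X] = ((-2.2)·(-2.2) + (1.8)·(1.8) + (-1.2)·(-1.2) + (3.8)·(3.8) + (-2.2)·(-2.2)) / 4 = 28.8/4 = 7.2
  S[X,Y] = ((-2.2)·(2.8) + (1.8)·(0.8) + (-1.2)·(-0.2) + (3.8)·(1.8) + (-2.2)·(-5.2)) / 4 = 13.8/4 = 3.45
  S[Y,Y] = ((2.8)·(2.8) + (0.8)·(0.8) + (-0.2)·(-0.2) + (1.8)·(1.8) + (-5.2)·(-5.2)) / 4 = 38.8/4 = 9.7
  S = [[7.2, 3.45],
 [3.45, 9.7]].

Step 3 — invert S. det(S) = 7.2·9.7 - (3.45)² = 57.9375.
  S^{-1} = (1/det) · [[d, -b], [-b, a]] = [[0.1674, -0.0595],
 [-0.0595, 0.1243]].

Step 4 — quadratic form (x̄ - mu_0)^T · S^{-1} · (x̄ - mu_0):
  S^{-1} · (x̄ - mu_0) = (-0.3245, 0.4453),
  (x̄ - mu_0)^T · [...] = (-0.8)·(-0.3245) + (3.2)·(0.4453) = 1.6846.

Step 5 — scale by n: T² = 5 · 1.6846 = 8.4229.

T² ≈ 8.4229


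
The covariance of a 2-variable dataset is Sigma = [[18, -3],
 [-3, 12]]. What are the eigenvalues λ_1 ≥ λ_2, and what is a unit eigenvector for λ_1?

Step 1 — characteristic polynomial of 2×2 Sigma:
  det(Sigma - λI) = λ² - trace · λ + det = 0.
  trace = 18 + 12 = 30, det = 18·12 - (-3)² = 207.
Step 2 — discriminant:
  Δ = trace² - 4·det = 900 - 828 = 72.
Step 3 — eigenvalues:
  λ = (trace ± √Δ)/2 = (30 ± 8.4853)/2,
  λ_1 = 19.2426,  λ_2 = 10.7574.

Step 4 — unit eigenvector for λ_1: solve (Sigma - λ_1 I)v = 0. First row:
  (18 - 19.2426)·v_x + (-3)·v_y = 0, i.e. (-1.2426)·v_x + (-3)·v_y = 0,
  so v ∝ (b, λ_1 - a) = (-3, 1.2426); multiply by -1 so the first entry is positive: u = (3, -1.2426).
  ||u|| = √((3)² + (-1.2426)²) = √(10.5442) ≈ 3.2472,
  v_1 = u/||u|| ≈ (0.9239, -0.3827) (||v_1|| = 1).

λ_1 = 19.2426,  λ_2 = 10.7574;  v_1 ≈ (0.9239, -0.3827)


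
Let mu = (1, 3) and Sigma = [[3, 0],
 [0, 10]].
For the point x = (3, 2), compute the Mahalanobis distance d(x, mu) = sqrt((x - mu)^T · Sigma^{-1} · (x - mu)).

Step 1 — centre the observation: (x - mu) = (2, -1).

Step 2 — invert Sigma. det(Sigma) = 3·10 - (0)² = 30.
  Sigma^{-1} = (1/det) · [[d, -b], [-b, a]] = [[0.3333, 0],
 [0, 0.1]].

Step 3 — form the quadratic (x - mu)^T · Sigma^{-1} · (x - mu):
  Sigma^{-1} · (x - mu) = (0.6667, -0.1).
  (x - mu)^T · [Sigma^{-1} · (x - mu)] = (2)·(0.6667) + (-1)·(-0.1) = 1.4333.

Step 4 — take square root: d = √(1.4333) ≈ 1.1972.

d(x, mu) = √(1.4333) ≈ 1.1972


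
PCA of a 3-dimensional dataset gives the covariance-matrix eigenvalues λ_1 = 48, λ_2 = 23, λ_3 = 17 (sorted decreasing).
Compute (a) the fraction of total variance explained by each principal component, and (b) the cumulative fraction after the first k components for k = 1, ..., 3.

Step 1 — total variance = trace(Sigma) = Σ λ_i = 48 + 23 + 17 = 88.

Step 2 — fraction explained by component i = λ_i / Σ λ:
  PC1: 48/88 = 0.5455
  PC2: 23/88 = 0.2614
  PC3: 17/88 = 0.1932

Step 3 — cumulative fraction after k components = (λ_1 + ... + λ_k) / Σ λ:
  k = 1: 48/88 = 0.5455
  k = 2: (48 + 23)/88 = 71/88 = 0.8068
  k = 3: (48 + 23 + 17)/88 = 88/88 = 1

Summary (fraction, with percent):

explained: PC1 0.5455 (54.55%), PC2 0.2614 (26.14%), PC3 0.1932 (19.32%);  cumulative: 0.5455, 0.8068, 1


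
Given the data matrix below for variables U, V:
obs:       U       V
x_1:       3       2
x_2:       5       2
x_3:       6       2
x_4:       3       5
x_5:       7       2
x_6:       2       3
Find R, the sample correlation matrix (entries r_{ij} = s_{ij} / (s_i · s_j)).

Step 1 — column means:
  mean(U) = (3 + 5 + 6 + 3 + 7 + 2) / 6 = 26/6 = 4.3333
  mean(V) = (2 + 2 + 2 + 5 + 2 + 3) / 6 = 16/6 = 2.6667

Step 2 — sample variances and covariances s[i,j] = (1/(n-1)) · Σ_k (x_{k,i} - mean_i) · (x_{k,j} - mean_j), with n-1 = 5:
  s[U,U] = ((-1.3333)·(-1.3333) + (0.6667)·(0.6667) + (1.6667)·(1.6667) + (-1.3333)·(-1.3333) + (2.6667)·(2.6667) + (-2.3333)·(-2.3333)) / 5 = 19.3333/5 = 3.8667
  s[U,V] = ((-1.3333)·(-0.6667) + (0.6667)·(-0.6667) + (1.6667)·(-0.6667) + (-1.3333)·(2.3333) + (2.6667)·(-0.6667) + (-2.3333)·(0.3333)) / 5 = -6.3333/5 = -1.2667
  s[V,V] = ((-0.6667)·(-0.6667) + (-0.6667)·(-0.6667) + (-0.6667)·(-0.6667) + (2.3333)·(2.3333) + (-0.6667)·(-0.6667) + (0.3333)·(0.3333)) / 5 = 7.3333/5 = 1.4667
  Sample standard deviations s_i = √(s[i,i]):
  s(U) = √(3.8667) = 1.9664
  s(V) = √(1.4667) = 1.2111

Step 3 — r_{ij} = s_{ij} / (s_i · s_j):
  r[U,U] = 1 (diagonal).
  r[U,V] = -1.2667 / (1.9664 · 1.2111) = -1.2667 / 2.3814 = -0.5319
  r[V,V] = 1 (diagonal).

R is symmetric with unit diagonal. Assembling:

R = [[1, -0.5319],
 [-0.5319, 1]]


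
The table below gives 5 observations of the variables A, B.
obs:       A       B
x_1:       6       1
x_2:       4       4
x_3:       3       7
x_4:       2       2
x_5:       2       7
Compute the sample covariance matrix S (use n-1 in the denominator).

Step 1 — column means:
  mean(A) = (6 + 4 + 3 + 2 + 2) / 5 = 17/5 = 3.4
  mean(B) = (1 + 4 + 7 + 2 + 7) / 5 = 21/5 = 4.2

Step 2 — sample covariance S[i,j] = (1/(n-1)) · Σ_k (x_{k,i} - mean_i) · (x_{k,j} - mean_j), with n-1 = 4.
  S[A,A] = ((2.6)·(2.6) + (0.6)·(0.6) + (-0.4)·(-0.4) + (-1.4)·(-1.4) + (-1.4)·(-1.4)) / 4 = 11.2/4 = 2.8
  S[A,B] = ((2.6)·(-3.2) + (0.6)·(-0.2) + (-0.4)·(2.8) + (-1.4)·(-2.2) + (-1.4)·(2.8)) / 4 = -10.4/4 = -2.6
  S[B,B] = ((-3.2)·(-3.2) + (-0.2)·(-0.2) + (2.8)·(2.8) + (-2.2)·(-2.2) + (2.8)·(2.8)) / 4 = 30.8/4 = 7.7

S is symmetric (S[j,i] = S[i,j]). Assembling:

S = [[2.8, -2.6],
 [-2.6, 7.7]]


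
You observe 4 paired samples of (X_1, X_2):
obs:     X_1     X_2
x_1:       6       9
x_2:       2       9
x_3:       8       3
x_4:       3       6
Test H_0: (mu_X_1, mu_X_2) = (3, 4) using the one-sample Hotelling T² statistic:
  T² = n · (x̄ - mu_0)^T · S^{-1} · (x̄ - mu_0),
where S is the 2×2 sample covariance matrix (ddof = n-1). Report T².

Step 1 — sample mean vector:
  mean(X_1) = (6 + 2 + 8 + 3) / 4 = 19/4 = 4.75
  mean(X_2) = (9 + 9 + 3 + 6) / 4 = 27/4 = 6.75
  x̄ = (4.75, 6.75),  deviation x̄ - mu_0 = (4.75, 6.75) - (3, 4) = (1.75, 2.75).

Step 2 — sample covariance matrix, S[i,j] = (1/(n-1)) · Σ_k (x_{k,i} - mean_i) · (x_{k,j} - mean_j), divisor n-1 = 3:
  S[X_1,X_1] = ((1.25)·(1.25) + (-2.75)·(-2.75) + (3.25)·(3.25) + (-1.75)·(-1.75)) / 3 = 22.75/3 = 7.5833
  S[X_1,X_2] = ((1.25)·(2.25) + (-2.75)·(2.25) + (3.25)·(-3.75) + (-1.75)·(-0.75)) / 3 = -14.25/3 = -4.75
  S[X_2,X_2] = ((2.25)·(2.25) + (2.25)·(2.25) + (-3.75)·(-3.75) + (-0.75)·(-0.75)) / 3 = 24.75/3 = 8.25
  S = [[7.5833, -4.75],
 [-4.75, 8.25]].

Step 3 — invert S. det(S) = 7.5833·8.25 - (-4.75)² = 40.
  S^{-1} = (1/det) · [[d, -b], [-b, a]] = [[0.2062, 0.1188],
 [0.1188, 0.1896]].

Step 4 — quadratic form (x̄ - mu_0)^T · S^{-1} · (x̄ - mu_0):
  S^{-1} · (x̄ - mu_0) = (0.6875, 0.7292),
  (x̄ - mu_0)^T · [...] = (1.75)·(0.6875) + (2.75)·(0.7292) = 3.2083.

Step 5 — scale by n: T² = 4 · 3.2083 = 12.8333.

T² ≈ 12.8333


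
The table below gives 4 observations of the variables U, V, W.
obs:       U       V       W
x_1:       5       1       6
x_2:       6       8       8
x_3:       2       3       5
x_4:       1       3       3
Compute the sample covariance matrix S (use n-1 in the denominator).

Step 1 — column means:
  mean(U) = (5 + 6 + 2 + 1) / 4 = 14/4 = 3.5
  mean(V) = (1 + 8 + 3 + 3) / 4 = 15/4 = 3.75
  mean(W) = (6 + 8 + 5 + 3) / 4 = 22/4 = 5.5

Step 2 — sample covariance S[i,j] = (1/(n-1)) · Σ_k (x_{k,i} - mean_i) · (x_{k,j} - mean_j), with n-1 = 3.
  S[U,U] = ((1.5)·(1.5) + (2.5)·(2.5) + (-1.5)·(-1.5) + (-2.5)·(-2.5)) / 3 = 17/3 = 5.6667
  S[U,V] = ((1.5)·(-2.75) + (2.5)·(4.25) + (-1.5)·(-0.75) + (-2.5)·(-0.75)) / 3 = 9.5/3 = 3.1667
  S[U,W] = ((1.5)·(0.5) + (2.5)·(2.5) + (-1.5)·(-0.5) + (-2.5)·(-2.5)) / 3 = 14/3 = 4.6667
  S[V,V] = ((-2.75)·(-2.75) + (4.25)·(4.25) + (-0.75)·(-0.75) + (-0.75)·(-0.75)) / 3 = 26.75/3 = 8.9167
  S[V,W] = ((-2.75)·(0.5) + (4.25)·(2.5) + (-0.75)·(-0.5) + (-0.75)·(-2.5)) / 3 = 11.5/3 = 3.8333
  S[W,W] = ((0.5)·(0.5) + (2.5)·(2.5) + (-0.5)·(-0.5) + (-2.5)·(-2.5)) / 3 = 13/3 = 4.3333

S is symmetric (S[j,i] = S[i,j]). Assembling:

S = [[5.6667, 3.1667, 4.6667],
 [3.1667, 8.9167, 3.8333],
 [4.6667, 3.8333, 4.3333]]


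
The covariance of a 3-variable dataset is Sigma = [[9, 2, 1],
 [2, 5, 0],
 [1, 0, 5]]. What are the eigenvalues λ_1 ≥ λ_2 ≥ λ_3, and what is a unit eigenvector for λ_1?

Step 1 — characteristic polynomial p(λ) = det(λI - Sigma) = λ³ - tr·λ² + c_1·λ - det, where tr = trace, c_1 = sum of the principal 2×2 minors, det = det(Sigma):
  tr = 9 + 5 + 5 = 19,
  c_1 = (9·5 - (2)²) + (9·5 - (1)²) + (5·5 - (0)²) = 41 + 44 + 25 = 110,
  det = 9·(5·5 - (0)²) - (2)·((2)·5 - (0)·(1)) + (1)·((2)·(0) - 5·(1)) = 9·(25) - (2)·(10) + (1)·(-5) = 200.
  So p(λ) = λ³ - 19λ² + 110λ - 200.
Step 2 — look for an integer root (rational root theorem: any rational root is an integer divisor of 200). Testing λ = 4:
  p(4) = 64 - 304 + 440 - 200 = 0  ✓
  Dividing out (λ - 4): p(λ) = (λ - 4)(λ² - 15λ + 50).
Step 3 — remaining eigenvalues from the quadratic λ² - 15λ + 50 = 0:
  Δ = 15² - 4·50 = 225 - 200 = 25,  λ = (15 ± √25)/2 = (15 ± 5)/2 = 10 or 5.
  Sorted: λ_1 = 10,  λ_2 = 5,  λ_3 = 4  (check: sum = 19 = tr ✓).

Step 4 — unit eigenvector for λ_1 = 10: v spans the null space of (Sigma - λ_1 I), whose rows are
  r_1 = (-1, 2, 1),  r_2 = (2, -5, 0),  r_3 = (1, 0, -5).
  v is orthogonal to every row, so take v ∝ r_1 × r_2 = ((2)·(0) - (1)·(-5), (1)·(2) - (-1)·(0), (-1)·(-5) - (2)·(2)) = (5, 2, 1).
  Let u = (5, 2, 1).
  ||u|| = √((5)² + (2)² + (1)²) = √(30) ≈ 5.4772,  v_1 = u/||u|| ≈ (0.9129, 0.3651, 0.1826) (||v_1|| = 1).

λ_1 = 10,  λ_2 = 5,  λ_3 = 4;  v_1 ≈ (0.9129, 0.3651, 0.1826)


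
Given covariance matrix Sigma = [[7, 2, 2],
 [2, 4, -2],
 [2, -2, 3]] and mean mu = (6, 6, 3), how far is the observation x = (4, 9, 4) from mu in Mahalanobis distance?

Step 1 — centre the observation: (x - mu) = (-2, 3, 1).

Step 2 — invert Sigma (cofactor / det for 3×3, or solve directly):
  Sigma^{-1} = [[0.6667, -0.8333, -1],
 [-0.8333, 1.4167, 1.5],
 [-1, 1.5, 2]].

Step 3 — form the quadratic (x - mu)^T · Sigma^{-1} · (x - mu):
  Sigma^{-1} · (x - mu) = (-4.8333, 7.4167, 8.5).
  (x - mu)^T · [Sigma^{-1} · (x - mu)] = (-2)·(-4.8333) + (3)·(7.4167) + (1)·(8.5) = 40.4167.

Step 4 — take square root: d = √(40.4167) ≈ 6.3574.

d(x, mu) = √(40.4167) ≈ 6.3574


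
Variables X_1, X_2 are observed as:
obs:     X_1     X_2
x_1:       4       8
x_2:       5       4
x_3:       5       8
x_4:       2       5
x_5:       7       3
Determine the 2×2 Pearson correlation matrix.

Step 1 — column means:
  mean(X_1) = (4 + 5 + 5 + 2 + 7) / 5 = 23/5 = 4.6
  mean(X_2) = (8 + 4 + 8 + 5 + 3) / 5 = 28/5 = 5.6

Step 2 — sample variances and covariances s[i,j] = (1/(n-1)) · Σ_k (x_{k,i} - mean_i) · (x_{k,j} - mean_j), with n-1 = 4:
  s[X_1,X_1] = ((-0.6)·(-0.6) + (0.4)·(0.4) + (0.4)·(0.4) + (-2.6)·(-2.6) + (2.4)·(2.4)) / 4 = 13.2/4 = 3.3
  s[X_1,X_2] = ((-0.6)·(2.4) + (0.4)·(-1.6) + (0.4)·(2.4) + (-2.6)·(-0.6) + (2.4)·(-2.6)) / 4 = -5.8/4 = -1.45
  s[X_2,X_2] = ((2.4)·(2.4) + (-1.6)·(-1.6) + (2.4)·(2.4) + (-0.6)·(-0.6) + (-2.6)·(-2.6)) / 4 = 21.2/4 = 5.3
  Sample standard deviations s_i = √(s[i,i]):
  s(X_1) = √(3.3) = 1.8166
  s(X_2) = √(5.3) = 2.3022

Step 3 — r_{ij} = s_{ij} / (s_i · s_j):
  r[X_1,X_1] = 1 (diagonal).
  r[X_1,X_2] = -1.45 / (1.8166 · 2.3022) = -1.45 / 4.1821 = -0.3467
  r[X_2,X_2] = 1 (diagonal).

R is symmetric with unit diagonal. Assembling:

R = [[1, -0.3467],
 [-0.3467, 1]]


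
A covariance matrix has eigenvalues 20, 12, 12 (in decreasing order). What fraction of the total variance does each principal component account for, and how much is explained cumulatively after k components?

Step 1 — total variance = trace(Sigma) = Σ λ_i = 20 + 12 + 12 = 44.

Step 2 — fraction explained by component i = λ_i / Σ λ:
  PC1: 20/44 = 0.4545
  PC2: 12/44 = 0.2727
  PC3: 12/44 = 0.2727

Step 3 — cumulative fraction after k components = (λ_1 + ... + λ_k) / Σ λ:
  k = 1: 20/44 = 0.4545
  k = 2: (20 + 12)/44 = 32/44 = 0.7273
  k = 3: (20 + 12 + 12)/44 = 44/44 = 1

Summary (fraction, with percent):

explained: PC1 0.4545 (45.45%), PC2 0.2727 (27.27%), PC3 0.2727 (27.27%);  cumulative: 0.4545, 0.7273, 1


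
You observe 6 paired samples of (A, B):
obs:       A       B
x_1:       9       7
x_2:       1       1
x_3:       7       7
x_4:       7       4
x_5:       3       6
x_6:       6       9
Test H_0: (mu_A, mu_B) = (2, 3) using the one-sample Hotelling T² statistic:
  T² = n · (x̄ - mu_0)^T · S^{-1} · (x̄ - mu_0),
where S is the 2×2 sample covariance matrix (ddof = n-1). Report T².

Step 1 — sample mean vector:
  mean(A) = (9 + 1 + 7 + 7 + 3 + 6) / 6 = 33/6 = 5.5
  mean(B) = (7 + 1 + 7 + 4 + 6 + 9) / 6 = 34/6 = 5.6667
  x̄ = (5.5, 5.6667),  deviation x̄ - mu_0 = (5.5, 5.6667) - (2, 3) = (3.5, 2.6667).

Step 2 — sample covariance matrix, S[i,j] = (1/(n-1)) · Σ_k (x_{k,i} - mean_i) · (x_{k,j} - mean_j), divisor n-1 = 5:
  S[A,A] = ((3.5)·(3.5) + (-4.5)·(-4.5) + (1.5)·(1.5) + (1.5)·(1.5) + (-2.5)·(-2.5) + (0.5)·(0.5)) / 5 = 43.5/5 = 8.7
  S[A,B] = ((3.5)·(1.3333) + (-4.5)·(-4.6667) + (1.5)·(1.3333) + (1.5)·(-1.6667) + (-2.5)·(0.3333) + (0.5)·(3.3333)) / 5 = 26/5 = 5.2
  S[B,B] = ((1.3333)·(1.3333) + (-4.6667)·(-4.6667) + (1.3333)·(1.3333) + (-1.6667)·(-1.6667) + (0.3333)·(0.3333) + (3.3333)·(3.3333)) / 5 = 39.3333/5 = 7.8667
  S = [[8.7, 5.2],
 [5.2, 7.8667]].

Step 3 — invert S. det(S) = 8.7·7.8667 - (5.2)² = 41.4.
  S^{-1} = (1/det) · [[d, -b], [-b, a]] = [[0.19, -0.1256],
 [-0.1256, 0.2101]].

Step 4 — quadratic form (x̄ - mu_0)^T · S^{-1} · (x̄ - mu_0):
  S^{-1} · (x̄ - mu_0) = (0.3301, 0.1208),
  (x̄ - mu_0)^T · [...] = (3.5)·(0.3301) + (2.6667)·(0.1208) = 1.4775.

Step 5 — scale by n: T² = 6 · 1.4775 = 8.8647.

T² ≈ 8.8647


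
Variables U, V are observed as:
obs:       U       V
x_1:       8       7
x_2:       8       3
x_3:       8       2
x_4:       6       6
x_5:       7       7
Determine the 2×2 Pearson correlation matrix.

Step 1 — column means:
  mean(U) = (8 + 8 + 8 + 6 + 7) / 5 = 37/5 = 7.4
  mean(V) = (7 + 3 + 2 + 6 + 7) / 5 = 25/5 = 5

Step 2 — sample variances and covariances s[i,j] = (1/(n-1)) · Σ_k (x_{k,i} - mean_i) · (x_{k,j} - mean_j), with n-1 = 4:
  s[U,U] = ((0.6)·(0.6) + (0.6)·(0.6) + (0.6)·(0.6) + (-1.4)·(-1.4) + (-0.4)·(-0.4)) / 4 = 3.2/4 = 0.8
  s[U,V] = ((0.6)·(2) + (0.6)·(-2) + (0.6)·(-3) + (-1.4)·(1) + (-0.4)·(2)) / 4 = -4/4 = -1
  s[V,V] = ((2)·(2) + (-2)·(-2) + (-3)·(-3) + (1)·(1) + (2)·(2)) / 4 = 22/4 = 5.5
  Sample standard deviations s_i = √(s[i,i]):
  s(U) = √(0.8) = 0.8944
  s(V) = √(5.5) = 2.3452

Step 3 — r_{ij} = s_{ij} / (s_i · s_j):
  r[U,U] = 1 (diagonal).
  r[U,V] = -1 / (0.8944 · 2.3452) = -1 / 2.0976 = -0.4767
  r[V,V] = 1 (diagonal).

R is symmetric with unit diagonal. Assembling:

R = [[1, -0.4767],
 [-0.4767, 1]]


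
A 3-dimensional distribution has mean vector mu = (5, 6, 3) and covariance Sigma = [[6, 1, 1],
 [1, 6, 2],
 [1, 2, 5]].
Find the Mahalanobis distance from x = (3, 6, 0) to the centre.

Step 1 — centre the observation: (x - mu) = (-2, 0, -3).

Step 2 — invert Sigma (cofactor / det for 3×3, or solve directly):
  Sigma^{-1} = [[0.1745, -0.0201, -0.0268],
 [-0.0201, 0.1946, -0.0738],
 [-0.0268, -0.0738, 0.2349]].

Step 3 — form the quadratic (x - mu)^T · Sigma^{-1} · (x - mu):
  Sigma^{-1} · (x - mu) = (-0.2685, 0.2617, -0.651).
  (x - mu)^T · [Sigma^{-1} · (x - mu)] = (-2)·(-0.2685) + (0)·(0.2617) + (-3)·(-0.651) = 2.4899.

Step 4 — take square root: d = √(2.4899) ≈ 1.578.

d(x, mu) = √(2.4899) ≈ 1.578


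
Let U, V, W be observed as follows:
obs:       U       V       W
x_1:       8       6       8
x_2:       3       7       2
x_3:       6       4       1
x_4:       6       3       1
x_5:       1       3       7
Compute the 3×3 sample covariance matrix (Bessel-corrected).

Step 1 — column means:
  mean(U) = (8 + 3 + 6 + 6 + 1) / 5 = 24/5 = 4.8
  mean(V) = (6 + 7 + 4 + 3 + 3) / 5 = 23/5 = 4.6
  mean(W) = (8 + 2 + 1 + 1 + 7) / 5 = 19/5 = 3.8

Step 2 — sample covariance S[i,j] = (1/(n-1)) · Σ_k (x_{k,i} - mean_i) · (x_{k,j} - mean_j), with n-1 = 4.
  S[U,U] = ((3.2)·(3.2) + (-1.8)·(-1.8) + (1.2)·(1.2) + (1.2)·(1.2) + (-3.8)·(-3.8)) / 4 = 30.8/4 = 7.7
  S[U,V] = ((3.2)·(1.4) + (-1.8)·(2.4) + (1.2)·(-0.6) + (1.2)·(-1.6) + (-3.8)·(-1.6)) / 4 = 3.6/4 = 0.9
  S[U,W] = ((3.2)·(4.2) + (-1.8)·(-1.8) + (1.2)·(-2.8) + (1.2)·(-2.8) + (-3.8)·(3.2)) / 4 = -2.2/4 = -0.55
  S[V,V] = ((1.4)·(1.4) + (2.4)·(2.4) + (-0.6)·(-0.6) + (-1.6)·(-1.6) + (-1.6)·(-1.6)) / 4 = 13.2/4 = 3.3
  S[V,W] = ((1.4)·(4.2) + (2.4)·(-1.8) + (-0.6)·(-2.8) + (-1.6)·(-2.8) + (-1.6)·(3.2)) / 4 = 2.6/4 = 0.65
  S[W,W] = ((4.2)·(4.2) + (-1.8)·(-1.8) + (-2.8)·(-2.8) + (-2.8)·(-2.8) + (3.2)·(3.2)) / 4 = 46.8/4 = 11.7

S is symmetric (S[j,i] = S[i,j]). Assembling:

S = [[7.7, 0.9, -0.55],
 [0.9, 3.3, 0.65],
 [-0.55, 0.65, 11.7]]


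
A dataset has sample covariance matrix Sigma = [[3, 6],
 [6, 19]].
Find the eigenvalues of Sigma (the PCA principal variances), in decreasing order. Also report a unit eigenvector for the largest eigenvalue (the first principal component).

Step 1 — characteristic polynomial of 2×2 Sigma:
  det(Sigma - λI) = λ² - trace · λ + det = 0.
  trace = 3 + 19 = 22, det = 3·19 - (6)² = 21.
Step 2 — discriminant:
  Δ = trace² - 4·det = 484 - 84 = 400.
Step 3 — eigenvalues:
  λ = (trace ± √Δ)/2 = (22 ± 20)/2,
  λ_1 = 21,  λ_2 = 1.

Step 4 — unit eigenvector for λ_1: solve (Sigma - λ_1 I)v = 0. First row:
  (3 - 21)·v_x + (6)·v_y = 0, i.e. (-18)·v_x + (6)·v_y = 0,
  so v ∝ (b, λ_1 - a) = (6, 18) = u.
  ||u|| = √((6)² + (18)²) = √(360) ≈ 18.9737,
  v_1 = u/||u|| ≈ (0.3162, 0.9487) (||v_1|| = 1).

λ_1 = 21,  λ_2 = 1;  v_1 ≈ (0.3162, 0.9487)


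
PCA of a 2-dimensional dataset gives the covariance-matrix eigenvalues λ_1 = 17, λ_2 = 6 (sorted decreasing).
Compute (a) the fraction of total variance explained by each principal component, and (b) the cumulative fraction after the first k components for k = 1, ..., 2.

Step 1 — total variance = trace(Sigma) = Σ λ_i = 17 + 6 = 23.

Step 2 — fraction explained by component i = λ_i / Σ λ:
  PC1: 17/23 = 0.7391
  PC2: 6/23 = 0.2609

Step 3 — cumulative fraction after k components = (λ_1 + ... + λ_k) / Σ λ:
  k = 1: 17/23 = 0.7391
  k = 2: (17 + 6)/23 = 23/23 = 1

Summary (fraction, with percent):

explained: PC1 0.7391 (73.91%), PC2 0.2609 (26.09%);  cumulative: 0.7391, 1


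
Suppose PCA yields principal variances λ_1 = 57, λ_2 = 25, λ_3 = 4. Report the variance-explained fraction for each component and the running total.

Step 1 — total variance = trace(Sigma) = Σ λ_i = 57 + 25 + 4 = 86.

Step 2 — fraction explained by component i = λ_i / Σ λ:
  PC1: 57/86 = 0.6628
  PC2: 25/86 = 0.2907
  PC3: 4/86 = 0.0465

Step 3 — cumulative fraction after k components = (λ_1 + ... + λ_k) / Σ λ:
  k = 1: 57/86 = 0.6628
  k = 2: (57 + 25)/86 = 82/86 = 0.9535
  k = 3: (57 + 25 + 4)/86 = 86/86 = 1

Summary (fraction, with percent):

explained: PC1 0.6628 (66.28%), PC2 0.2907 (29.07%), PC3 0.0465 (4.65%);  cumulative: 0.6628, 0.9535, 1


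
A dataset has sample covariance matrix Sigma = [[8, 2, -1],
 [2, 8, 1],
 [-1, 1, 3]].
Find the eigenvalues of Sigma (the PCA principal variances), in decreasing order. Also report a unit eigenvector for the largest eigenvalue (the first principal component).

Step 1 — characteristic polynomial p(λ) = det(λI - Sigma) = λ³ - tr·λ² + c_1·λ - det, where tr = trace, c_1 = sum of the principal 2×2 minors, det = det(Sigma):
  tr = 8 + 8 + 3 = 19,
  c_1 = (8·8 - (2)²) + (8·3 - (-1)²) + (8·3 - (1)²) = 60 + 23 + 23 = 106,
  det = 8·(8·3 - (1)²) - (2)·((2)·3 - (1)·(-1)) + (-1)·((2)·(1) - 8·(-1)) = 8·(23) - (2)·(7) + (-1)·(10) = 160.
  So p(λ) = λ³ - 19λ² + 106λ - 160.
Step 2 — look for an integer root (rational root theorem: any rational root is an integer divisor of 160). Testing λ = 10:
  p(10) = 1000 - 1900 + 1060 - 160 = 0  ✓
  Dividing out (λ - 10): p(λ) = (λ - 10)(λ² - 9λ + 16).
Step 3 — remaining eigenvalues from the quadratic λ² - 9λ + 16 = 0:
  Δ = 9² - 4·16 = 81 - 64 = 17,  λ = (9 ± √17)/2 = (9 ± 4.1231)/2 ≈ 6.5616 or 2.4384.
  Sorted: λ_1 = 10,  λ_2 = 6.5616,  λ_3 = 2.4384  (check: sum = 19 = tr ✓).

Step 4 — unit eigenvector for λ_1 = 10: v spans the null space of (Sigma - λ_1 I), whose rows are
  r_1 = (-2, 2, -1),  r_2 = (2, -2, 1),  r_3 = (-1, 1, -7).
  v is orthogonal to every row, so take v ∝ r_1 × r_3 = ((2)·(-7) - (-1)·(1), (-1)·(-1) - (-2)·(-7), (-2)·(1) - (2)·(-1)) = (-13, -13, 0).
  Rescale (divide by 13; multiply by -1 so the first nonzero entry is positive): u = (1, 1, 0).
  ||u|| = √((1)² + (1)² + (0)²) = √(2) ≈ 1.4142,  v_1 = u/||u|| ≈ (0.7071, 0.7071, 0) (||v_1|| = 1).

λ_1 = 10,  λ_2 = 6.5616,  λ_3 = 2.4384;  v_1 ≈ (0.7071, 0.7071, 0)


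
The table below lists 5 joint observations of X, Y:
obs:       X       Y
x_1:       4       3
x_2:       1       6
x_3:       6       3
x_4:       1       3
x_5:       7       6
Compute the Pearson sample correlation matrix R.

Step 1 — column means:
  mean(X) = (4 + 1 + 6 + 1 + 7) / 5 = 19/5 = 3.8
  mean(Y) = (3 + 6 + 3 + 3 + 6) / 5 = 21/5 = 4.2

Step 2 — sample variances and covariances s[i,j] = (1/(n-1)) · Σ_k (x_{k,i} - mean_i) · (x_{k,j} - mean_j), with n-1 = 4:
  s[X,X] = ((0.2)·(0.2) + (-2.8)·(-2.8) + (2.2)·(2.2) + (-2.8)·(-2.8) + (3.2)·(3.2)) / 4 = 30.8/4 = 7.7
  s[X,Y] = ((0.2)·(-1.2) + (-2.8)·(1.8) + (2.2)·(-1.2) + (-2.8)·(-1.2) + (3.2)·(1.8)) / 4 = 1.2/4 = 0.3
  s[Y,Y] = ((-1.2)·(-1.2) + (1.8)·(1.8) + (-1.2)·(-1.2) + (-1.2)·(-1.2) + (1.8)·(1.8)) / 4 = 10.8/4 = 2.7
  Sample standard deviations s_i = √(s[i,i]):
  s(X) = √(7.7) = 2.7749
  s(Y) = √(2.7) = 1.6432

Step 3 — r_{ij} = s_{ij} / (s_i · s_j):
  r[X,X] = 1 (diagonal).
  r[X,Y] = 0.3 / (2.7749 · 1.6432) = 0.3 / 4.5596 = 0.0658
  r[Y,Y] = 1 (diagonal).

R is symmetric with unit diagonal. Assembling:

R = [[1, 0.0658],
 [0.0658, 1]]


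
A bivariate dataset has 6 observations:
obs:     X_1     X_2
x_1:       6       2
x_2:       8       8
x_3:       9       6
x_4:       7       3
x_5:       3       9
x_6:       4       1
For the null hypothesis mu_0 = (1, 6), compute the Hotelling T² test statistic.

Step 1 — sample mean vector:
  mean(X_1) = (6 + 8 + 9 + 7 + 3 + 4) / 6 = 37/6 = 6.1667
  mean(X_2) = (2 + 8 + 6 + 3 + 9 + 1) / 6 = 29/6 = 4.8333
  x̄ = (6.1667, 4.8333),  deviation x̄ - mu_0 = (6.1667, 4.8333) - (1, 6) = (5.1667, -1.1667).

Step 2 — sample covariance matrix, S[i,j] = (1/(n-1)) · Σ_k (x_{k,i} - mean_i) · (x_{k,j} - mean_j), divisor n-1 = 5:
  S[X_1,X_1] = ((-0.1667)·(-0.1667) + (1.8333)·(1.8333) + (2.8333)·(2.8333) + (0.8333)·(0.8333) + (-3.1667)·(-3.1667) + (-2.1667)·(-2.1667)) / 5 = 26.8333/5 = 5.3667
  S[X_1,X_2] = ((-0.1667)·(-2.8333) + (1.8333)·(3.1667) + (2.8333)·(1.1667) + (0.8333)·(-1.8333) + (-3.1667)·(4.1667) + (-2.1667)·(-3.8333)) / 5 = 3.1667/5 = 0.6333
  S[X_2,X_2] = ((-2.8333)·(-2.8333) + (3.1667)·(3.1667) + (1.1667)·(1.1667) + (-1.8333)·(-1.8333) + (4.1667)·(4.1667) + (-3.8333)·(-3.8333)) / 5 = 54.8333/5 = 10.9667
  S = [[5.3667, 0.6333],
 [0.6333, 10.9667]].

Step 3 — invert S. det(S) = 5.3667·10.9667 - (0.6333)² = 58.4533.
  S^{-1} = (1/det) · [[d, -b], [-b, a]] = [[0.1876, -0.0108],
 [-0.0108, 0.0918]].

Step 4 — quadratic form (x̄ - mu_0)^T · S^{-1} · (x̄ - mu_0):
  S^{-1} · (x̄ - mu_0) = (0.982, -0.1631),
  (x̄ - mu_0)^T · [...] = (5.1667)·(0.982) + (-1.1667)·(-0.1631) = 5.2638.

Step 5 — scale by n: T² = 6 · 5.2638 = 31.583.

T² ≈ 31.583


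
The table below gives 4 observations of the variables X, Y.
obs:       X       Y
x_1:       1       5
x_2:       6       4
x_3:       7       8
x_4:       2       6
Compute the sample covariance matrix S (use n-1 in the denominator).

Step 1 — column means:
  mean(X) = (1 + 6 + 7 + 2) / 4 = 16/4 = 4
  mean(Y) = (5 + 4 + 8 + 6) / 4 = 23/4 = 5.75

Step 2 — sample covariance S[i,j] = (1/(n-1)) · Σ_k (x_{k,i} - mean_i) · (x_{k,j} - mean_j), with n-1 = 3.
  S[X,X] = ((-3)·(-3) + (2)·(2) + (3)·(3) + (-2)·(-2)) / 3 = 26/3 = 8.6667
  S[X,Y] = ((-3)·(-0.75) + (2)·(-1.75) + (3)·(2.25) + (-2)·(0.25)) / 3 = 5/3 = 1.6667
  S[Y,Y] = ((-0.75)·(-0.75) + (-1.75)·(-1.75) + (2.25)·(2.25) + (0.25)·(0.25)) / 3 = 8.75/3 = 2.9167

S is symmetric (S[j,i] = S[i,j]). Assembling:

S = [[8.6667, 1.6667],
 [1.6667, 2.9167]]


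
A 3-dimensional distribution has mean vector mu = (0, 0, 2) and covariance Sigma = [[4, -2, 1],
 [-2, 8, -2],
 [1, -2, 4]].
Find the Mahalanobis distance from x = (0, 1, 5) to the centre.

Step 1 — centre the observation: (x - mu) = (0, 1, 3).

Step 2 — invert Sigma (cofactor / det for 3×3, or solve directly):
  Sigma^{-1} = [[0.2917, 0.0625, -0.0417],
 [0.0625, 0.1562, 0.0625],
 [-0.0417, 0.0625, 0.2917]].

Step 3 — form the quadratic (x - mu)^T · Sigma^{-1} · (x - mu):
  Sigma^{-1} · (x - mu) = (-0.0625, 0.3438, 0.9375).
  (x - mu)^T · [Sigma^{-1} · (x - mu)] = (0)·(-0.0625) + (1)·(0.3438) + (3)·(0.9375) = 3.1562.

Step 4 — take square root: d = √(3.1562) ≈ 1.7766.

d(x, mu) = √(3.1562) ≈ 1.7766


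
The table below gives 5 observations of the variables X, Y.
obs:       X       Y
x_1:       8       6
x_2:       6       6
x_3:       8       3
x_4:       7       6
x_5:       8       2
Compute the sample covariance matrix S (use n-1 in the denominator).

Step 1 — column means:
  mean(X) = (8 + 6 + 8 + 7 + 8) / 5 = 37/5 = 7.4
  mean(Y) = (6 + 6 + 3 + 6 + 2) / 5 = 23/5 = 4.6

Step 2 — sample covariance S[i,j] = (1/(n-1)) · Σ_k (x_{k,i} - mean_i) · (x_{k,j} - mean_j), with n-1 = 4.
  S[X,X] = ((0.6)·(0.6) + (-1.4)·(-1.4) + (0.6)·(0.6) + (-0.4)·(-0.4) + (0.6)·(0.6)) / 4 = 3.2/4 = 0.8
  S[X,Y] = ((0.6)·(1.4) + (-1.4)·(1.4) + (0.6)·(-1.6) + (-0.4)·(1.4) + (0.6)·(-2.6)) / 4 = -4.2/4 = -1.05
  S[Y,Y] = ((1.4)·(1.4) + (1.4)·(1.4) + (-1.6)·(-1.6) + (1.4)·(1.4) + (-2.6)·(-2.6)) / 4 = 15.2/4 = 3.8

S is symmetric (S[j,i] = S[i,j]). Assembling:

S = [[0.8, -1.05],
 [-1.05, 3.8]]


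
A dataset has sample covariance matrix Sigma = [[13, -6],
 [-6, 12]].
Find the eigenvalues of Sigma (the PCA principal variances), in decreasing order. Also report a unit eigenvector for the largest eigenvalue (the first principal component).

Step 1 — characteristic polynomial of 2×2 Sigma:
  det(Sigma - λI) = λ² - trace · λ + det = 0.
  trace = 13 + 12 = 25, det = 13·12 - (-6)² = 120.
Step 2 — discriminant:
  Δ = trace² - 4·det = 625 - 480 = 145.
Step 3 — eigenvalues:
  λ = (trace ± √Δ)/2 = (25 ± 12.0416)/2,
  λ_1 = 18.5208,  λ_2 = 6.4792.

Step 4 — unit eigenvector for λ_1: solve (Sigma - λ_1 I)v = 0. First row:
  (13 - 18.5208)·v_x + (-6)·v_y = 0, i.e. (-5.5208)·v_x + (-6)·v_y = 0,
  so v ∝ (b, λ_1 - a) = (-6, 5.5208); multiply by -1 so the first entry is positive: u = (6, -5.5208).
  ||u|| = √((6)² + (-5.5208)²) = √(66.4792) ≈ 8.1535,
  v_1 = u/||u|| ≈ (0.7359, -0.6771) (||v_1|| = 1).

λ_1 = 18.5208,  λ_2 = 6.4792;  v_1 ≈ (0.7359, -0.6771)


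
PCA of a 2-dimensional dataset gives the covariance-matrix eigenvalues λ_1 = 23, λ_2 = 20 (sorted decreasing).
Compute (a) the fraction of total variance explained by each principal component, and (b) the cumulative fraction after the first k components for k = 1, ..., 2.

Step 1 — total variance = trace(Sigma) = Σ λ_i = 23 + 20 = 43.

Step 2 — fraction explained by component i = λ_i / Σ λ:
  PC1: 23/43 = 0.5349
  PC2: 20/43 = 0.4651

Step 3 — cumulative fraction after k components = (λ_1 + ... + λ_k) / Σ λ:
  k = 1: 23/43 = 0.5349
  k = 2: (23 + 20)/43 = 43/43 = 1

Summary (fraction, with percent):

explained: PC1 0.5349 (53.49%), PC2 0.4651 (46.51%);  cumulative: 0.5349, 1


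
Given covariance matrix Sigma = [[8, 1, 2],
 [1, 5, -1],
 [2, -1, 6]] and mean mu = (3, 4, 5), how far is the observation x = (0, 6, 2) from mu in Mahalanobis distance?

Step 1 — centre the observation: (x - mu) = (-3, 2, -3).

Step 2 — invert Sigma (cofactor / det for 3×3, or solve directly):
  Sigma^{-1} = [[0.1436, -0.0396, -0.0545],
 [-0.0396, 0.2178, 0.0495],
 [-0.0545, 0.0495, 0.1931]].

Step 3 — form the quadratic (x - mu)^T · Sigma^{-1} · (x - mu):
  Sigma^{-1} · (x - mu) = (-0.3465, 0.4059, -0.3168).
  (x - mu)^T · [Sigma^{-1} · (x - mu)] = (-3)·(-0.3465) + (2)·(0.4059) + (-3)·(-0.3168) = 2.802.

Step 4 — take square root: d = √(2.802) ≈ 1.6739.

d(x, mu) = √(2.802) ≈ 1.6739


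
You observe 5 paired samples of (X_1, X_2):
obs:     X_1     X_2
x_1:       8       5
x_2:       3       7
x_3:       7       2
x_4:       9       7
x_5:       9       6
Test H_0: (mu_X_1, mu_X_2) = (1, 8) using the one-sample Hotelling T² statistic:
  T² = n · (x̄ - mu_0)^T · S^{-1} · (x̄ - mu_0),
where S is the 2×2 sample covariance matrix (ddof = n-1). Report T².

Step 1 — sample mean vector:
  mean(X_1) = (8 + 3 + 7 + 9 + 9) / 5 = 36/5 = 7.2
  mean(X_2) = (5 + 7 + 2 + 7 + 6) / 5 = 27/5 = 5.4
  x̄ = (7.2, 5.4),  deviation x̄ - mu_0 = (7.2, 5.4) - (1, 8) = (6.2, -2.6).

Step 2 — sample covariance matrix, S[i,j] = (1/(n-1)) · Σ_k (x_{k,i} - mean_i) · (x_{k,j} - mean_j), divisor n-1 = 4:
  S[X_1,X_1] = ((0.8)·(0.8) + (-4.2)·(-4.2) + (-0.2)·(-0.2) + (1.8)·(1.8) + (1.8)·(1.8)) / 4 = 24.8/4 = 6.2
  S[X_1,X_2] = ((0.8)·(-0.4) + (-4.2)·(1.6) + (-0.2)·(-3.4) + (1.8)·(1.6) + (1.8)·(0.6)) / 4 = -2.4/4 = -0.6
  S[X_2,X_2] = ((-0.4)·(-0.4) + (1.6)·(1.6) + (-3.4)·(-3.4) + (1.6)·(1.6) + (0.6)·(0.6)) / 4 = 17.2/4 = 4.3
  S = [[6.2, -0.6],
 [-0.6, 4.3]].

Step 3 — invert S. det(S) = 6.2·4.3 - (-0.6)² = 26.3.
  S^{-1} = (1/det) · [[d, -b], [-b, a]] = [[0.1635, 0.0228],
 [0.0228, 0.2357]].

Step 4 — quadratic form (x̄ - mu_0)^T · S^{-1} · (x̄ - mu_0):
  S^{-1} · (x̄ - mu_0) = (0.9544, -0.4715),
  (x̄ - mu_0)^T · [...] = (6.2)·(0.9544) + (-2.6)·(-0.4715) = 7.143.

Step 5 — scale by n: T² = 5 · 7.143 = 35.7148.

T² ≈ 35.7148


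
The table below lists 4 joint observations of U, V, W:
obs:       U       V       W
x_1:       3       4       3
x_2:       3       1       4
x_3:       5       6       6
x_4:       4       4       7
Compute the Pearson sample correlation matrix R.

Step 1 — column means:
  mean(U) = (3 + 3 + 5 + 4) / 4 = 15/4 = 3.75
  mean(V) = (4 + 1 + 6 + 4) / 4 = 15/4 = 3.75
  mean(W) = (3 + 4 + 6 + 7) / 4 = 20/4 = 5

Step 2 — sample variances and covariances s[i,j] = (1/(n-1)) · Σ_k (x_{k,i} - mean_i) · (x_{k,j} - mean_j), with n-1 = 3:
  s[U,U] = ((-0.75)·(-0.75) + (-0.75)·(-0.75) + (1.25)·(1.25) + (0.25)·(0.25)) / 3 = 2.75/3 = 0.9167
  s[U,V] = ((-0.75)·(0.25) + (-0.75)·(-2.75) + (1.25)·(2.25) + (0.25)·(0.25)) / 3 = 4.75/3 = 1.5833
  s[U,W] = ((-0.75)·(-2) + (-0.75)·(-1) + (1.25)·(1) + (0.25)·(2)) / 3 = 4/3 = 1.3333
  s[V,V] = ((0.25)·(0.25) + (-2.75)·(-2.75) + (2.25)·(2.25) + (0.25)·(0.25)) / 3 = 12.75/3 = 4.25
  s[V,W] = ((0.25)·(-2) + (-2.75)·(-1) + (2.25)·(1) + (0.25)·(2)) / 3 = 5/3 = 1.6667
  s[W,W] = ((-2)·(-2) + (-1)·(-1) + (1)·(1) + (2)·(2)) / 3 = 10/3 = 3.3333
  Sample standard deviations s_i = √(s[i,i]):
  s(U) = √(0.9167) = 0.9574
  s(V) = √(4.25) = 2.0616
  s(W) = √(3.3333) = 1.8257

Step 3 — r_{ij} = s_{ij} / (s_i · s_j):
  r[U,U] = 1 (diagonal).
  r[U,V] = 1.5833 / (0.9574 · 2.0616) = 1.5833 / 1.9738 = 0.8022
  r[U,W] = 1.3333 / (0.9574 · 1.8257) = 1.3333 / 1.748 = 0.7628
  r[V,V] = 1 (diagonal).
  r[V,W] = 1.6667 / (2.0616 · 1.8257) = 1.6667 / 3.7639 = 0.4428
  r[W,W] = 1 (diagonal).

R is symmetric with unit diagonal. Assembling:

R = [[1, 0.8022, 0.7628],
 [0.8022, 1, 0.4428],
 [0.7628, 0.4428, 1]]
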